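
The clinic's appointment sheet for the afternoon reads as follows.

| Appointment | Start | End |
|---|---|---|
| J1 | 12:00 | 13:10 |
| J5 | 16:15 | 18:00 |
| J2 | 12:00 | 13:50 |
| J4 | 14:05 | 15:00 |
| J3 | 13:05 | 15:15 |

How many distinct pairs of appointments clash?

Sorted by start: J1, J2, J3, J4, J5.
J2 starts before J1 ends → J1 and J2 overlap.
J3 starts before J1 ends → J1 and J3 overlap.
J4 starts after J1 ends, so nothing later overlaps J1 either.
J3 starts before J2 ends → J2 and J3 overlap.
J4 starts after J2 ends, so nothing later overlaps J2 either.
J4 starts before J3 ends → J3 and J4 overlap.
J5 starts after J3 ends.
J5 starts after J4 ends.
Overlapping pairs: J1 & J2, J1 & J3, J2 & J3, J3 & J4 — 4 in total.

4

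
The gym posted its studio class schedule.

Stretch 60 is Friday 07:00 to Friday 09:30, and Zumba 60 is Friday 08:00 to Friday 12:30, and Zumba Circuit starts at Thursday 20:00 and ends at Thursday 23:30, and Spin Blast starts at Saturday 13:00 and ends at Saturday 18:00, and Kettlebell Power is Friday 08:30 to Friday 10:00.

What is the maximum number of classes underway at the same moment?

3

Sweep the timeline, counting +1 at each start and −1 at each end (ends before starts at a tie):
Thursday 20:00 start Zumba Circuit → 1
Thursday 23:30 end Zumba Circuit → 0
Friday 07:00 start Stretch 60 → 1
Friday 08:00 start Zumba 60 → 2
Friday 08:30 start Kettlebell Power → 3
Friday 09:30 end Stretch 60 → 2
Friday 10:00 end Kettlebell Power → 1
Friday 12:30 end Zumba 60 → 0
Saturday 13:00 start Spin Blast → 1
Saturday 18:00 end Spin Blast → 0
Peak is 3, at Friday 08:30 (Kettlebell Power, Stretch 60, Zumba 60).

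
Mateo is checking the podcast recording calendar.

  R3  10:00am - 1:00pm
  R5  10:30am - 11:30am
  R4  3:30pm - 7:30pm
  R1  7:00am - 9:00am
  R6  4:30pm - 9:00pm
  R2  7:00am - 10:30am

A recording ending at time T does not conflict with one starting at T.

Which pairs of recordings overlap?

R1 & R2, R2 & R3, R3 & R5, R4 & R6

Check each pair: they overlap iff neither finishes before the other starts.
Sorted by start: R1, R2, R3, R5, R4, R6.
R2 starts before R1 ends → R1 and R2 overlap.
R3 starts after R1 ends, so nothing later overlaps R1 either.
R3 starts before R2 ends → R2 and R3 overlap.
R5 starts exactly when R2 ends (back-to-back, no overlap), so nothing later overlaps R2 either.
R5 starts before R3 ends → R3 and R5 overlap.
R4 starts after R3 ends, so nothing later overlaps R3 either.
R4 starts after R5 ends, so nothing later overlaps R5 either.
R6 starts before R4 ends → R4 and R6 overlap.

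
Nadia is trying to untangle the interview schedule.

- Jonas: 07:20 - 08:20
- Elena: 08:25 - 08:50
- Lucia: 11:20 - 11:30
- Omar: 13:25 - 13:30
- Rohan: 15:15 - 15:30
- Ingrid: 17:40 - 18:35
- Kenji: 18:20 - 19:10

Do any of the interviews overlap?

Yes

Sorted by start: Jonas, Elena, Lucia, Omar, Rohan, Ingrid, Kenji.
Elena starts after Jonas ends, so nothing later overlaps Jonas either.
Lucia starts after Elena ends, so nothing later overlaps Elena either.
Omar starts after Lucia ends, so nothing later overlaps Lucia either.
Rohan starts after Omar ends, so nothing later overlaps Omar either.
Ingrid starts after Rohan ends, so nothing later overlaps Rohan either.
Kenji starts before Ingrid ends → Ingrid and Kenji overlap.
That's a conflict, so the schedule is not conflict-free.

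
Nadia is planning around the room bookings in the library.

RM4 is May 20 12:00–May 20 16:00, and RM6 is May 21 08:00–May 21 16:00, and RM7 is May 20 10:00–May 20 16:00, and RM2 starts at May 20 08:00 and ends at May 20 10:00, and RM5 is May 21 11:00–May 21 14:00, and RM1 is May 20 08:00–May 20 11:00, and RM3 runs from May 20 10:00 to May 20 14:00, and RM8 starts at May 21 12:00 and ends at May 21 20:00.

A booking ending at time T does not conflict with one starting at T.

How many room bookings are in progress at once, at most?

Walk through starts and ends in time order (an end at T is processed before a start at T):
May 20 08:00 start RM1 → 1
May 20 08:00 start RM2 → 2
May 20 10:00 end RM2 → 1
May 20 10:00 start RM3 → 2
May 20 10:00 start RM7 → 3
May 20 11:00 end RM1 → 2
May 20 12:00 start RM4 → 3
May 20 14:00 end RM3 → 2
May 20 16:00 end RM4 → 1
May 20 16:00 end RM7 → 0
May 21 08:00 start RM6 → 1
May 21 11:00 start RM5 → 2
May 21 12:00 start RM8 → 3
May 21 14:00 end RM5 → 2
May 21 16:00 end RM6 → 1
May 21 20:00 end RM8 → 0
Peak is 3, at May 20 10:00 (RM1, RM3, RM7).

3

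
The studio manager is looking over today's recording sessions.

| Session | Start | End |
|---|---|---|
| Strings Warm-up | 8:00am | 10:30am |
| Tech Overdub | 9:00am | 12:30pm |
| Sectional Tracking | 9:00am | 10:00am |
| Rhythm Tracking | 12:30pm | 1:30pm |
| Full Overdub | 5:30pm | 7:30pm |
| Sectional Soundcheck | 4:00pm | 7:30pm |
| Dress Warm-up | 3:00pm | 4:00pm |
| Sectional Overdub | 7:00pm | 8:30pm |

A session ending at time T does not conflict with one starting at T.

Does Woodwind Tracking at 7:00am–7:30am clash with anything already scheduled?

Strings Warm-up: starts 8:00am at or after Woodwind Tracking ends 7:30am → clear.
Tech Overdub: starts 9:00am at or after Woodwind Tracking ends 7:30am → clear.
Sectional Tracking: starts 9:00am at or after Woodwind Tracking ends 7:30am → clear.
Rhythm Tracking: starts 12:30pm at or after Woodwind Tracking ends 7:30am → clear.
Dress Warm-up: starts 3:00pm at or after Woodwind Tracking ends 7:30am → clear.
Sectional Soundcheck: starts 4:00pm at or after Woodwind Tracking ends 7:30am → clear.
Full Overdub: starts 5:30pm at or after Woodwind Tracking ends 7:30am → clear.
Sectional Overdub: starts 7:00pm at or after Woodwind Tracking ends 7:30am → clear.

No — it doesn't clash with anything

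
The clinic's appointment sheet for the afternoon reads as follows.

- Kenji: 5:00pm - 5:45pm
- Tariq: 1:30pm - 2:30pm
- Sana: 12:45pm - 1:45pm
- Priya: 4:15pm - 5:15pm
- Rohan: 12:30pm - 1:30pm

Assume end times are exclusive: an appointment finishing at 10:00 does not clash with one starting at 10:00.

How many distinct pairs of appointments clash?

Sorted by start: Rohan, Sana, Tariq, Priya, Kenji.
Sana starts before Rohan ends → Rohan and Sana overlap.
Tariq starts exactly when Rohan ends (back-to-back, no overlap), so nothing later overlaps Rohan either.
Tariq starts before Sana ends → Sana and Tariq overlap.
Priya starts after Sana ends, so nothing later overlaps Sana either.
Priya starts after Tariq ends, so nothing later overlaps Tariq either.
Kenji starts before Priya ends → Priya and Kenji overlap.
Overlapping pairs: Kenji & Priya, Rohan & Sana, Sana & Tariq — 3 in total.

3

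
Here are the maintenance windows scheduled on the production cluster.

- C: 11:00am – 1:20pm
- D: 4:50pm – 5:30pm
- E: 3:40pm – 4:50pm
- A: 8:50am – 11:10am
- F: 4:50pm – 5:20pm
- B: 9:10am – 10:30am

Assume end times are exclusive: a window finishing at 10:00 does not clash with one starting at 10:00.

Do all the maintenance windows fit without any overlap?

No

Sorted by start: A, B, C, E, D, F.
B starts before A ends → A and B overlap.
That's a conflict, so the schedule is not conflict-free.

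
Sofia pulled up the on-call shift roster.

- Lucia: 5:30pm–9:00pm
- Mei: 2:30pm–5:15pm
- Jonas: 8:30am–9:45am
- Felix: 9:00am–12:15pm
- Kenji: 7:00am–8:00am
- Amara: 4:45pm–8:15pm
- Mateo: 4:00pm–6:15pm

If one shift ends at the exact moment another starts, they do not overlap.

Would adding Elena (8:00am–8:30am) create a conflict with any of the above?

Kenji: ends 8:00am at or before Elena starts 8:00am → clear.
Jonas: starts 8:30am at or after Elena ends 8:30am → clear.
Felix: starts 9:00am at or after Elena ends 8:30am → clear.
Mei: starts 2:30pm at or after Elena ends 8:30am → clear.
Mateo: starts 4:00pm at or after Elena ends 8:30am → clear.
Amara: starts 4:45pm at or after Elena ends 8:30am → clear.
Lucia: starts 5:30pm at or after Elena ends 8:30am → clear.

No — it doesn't clash with anything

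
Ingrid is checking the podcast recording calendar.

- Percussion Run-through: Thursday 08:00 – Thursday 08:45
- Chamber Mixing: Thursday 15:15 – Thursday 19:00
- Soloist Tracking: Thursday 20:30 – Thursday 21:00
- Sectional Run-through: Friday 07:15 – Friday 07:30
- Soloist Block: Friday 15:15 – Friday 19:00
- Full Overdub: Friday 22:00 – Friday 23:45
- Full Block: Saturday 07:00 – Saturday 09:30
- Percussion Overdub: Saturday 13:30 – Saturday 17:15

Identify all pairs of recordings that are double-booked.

Check each pair: they overlap iff neither finishes before the other starts.
Sorted by start: Percussion Run-through, Chamber Mixing, Soloist Tracking, Sectional Run-through, Soloist Block, Full Overdub, Full Block, Percussion Overdub.
Chamber Mixing starts after Percussion Run-through ends, so Percussion Run-through has no further overlaps.
Soloist Tracking starts after Chamber Mixing ends, so Chamber Mixing has no further overlaps.
Sectional Run-through starts after Soloist Tracking ends, so Soloist Tracking has no further overlaps.
Soloist Block starts after Sectional Run-through ends, so Sectional Run-through has no further overlaps.
Full Overdub starts after Soloist Block ends, so Soloist Block has no further overlaps.
Full Block starts after Full Overdub ends, so Full Overdub has no further overlaps.
Percussion Overdub starts after Full Block ends.

no overlapping pairs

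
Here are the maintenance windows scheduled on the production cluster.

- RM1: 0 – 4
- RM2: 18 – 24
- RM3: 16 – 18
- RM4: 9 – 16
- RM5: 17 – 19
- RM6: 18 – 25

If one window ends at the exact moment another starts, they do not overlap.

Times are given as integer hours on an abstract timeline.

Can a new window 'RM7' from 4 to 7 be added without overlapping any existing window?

RM1: ends 4 at or before RM7 starts 4 → clear.
RM4: starts 9 at or after RM7 ends 7 → clear.
RM3: starts 16 at or after RM7 ends 7 → clear.
RM5: starts 17 at or after RM7 ends 7 → clear.
RM2: starts 18 at or after RM7 ends 7 → clear.
RM6: starts 18 at or after RM7 ends 7 → clear.

Yes — the slot is free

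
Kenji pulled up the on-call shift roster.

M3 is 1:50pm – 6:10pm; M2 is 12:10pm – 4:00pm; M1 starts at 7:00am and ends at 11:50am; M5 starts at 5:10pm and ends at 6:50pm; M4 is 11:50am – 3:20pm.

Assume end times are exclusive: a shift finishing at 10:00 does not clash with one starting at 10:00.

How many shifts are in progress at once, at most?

Sweep the timeline, counting +1 at each start and −1 at each end (ends before starts at a tie):
7:00am start M1 → 1
11:50am end M1 → 0
11:50am start M4 → 1
12:10pm start M2 → 2
1:50pm start M3 → 3
3:20pm end M4 → 2
4:00pm end M2 → 1
5:10pm start M5 → 2
6:10pm end M3 → 1
6:50pm end M5 → 0
Peak is 3, at 1:50pm (M2, M3, M4).

3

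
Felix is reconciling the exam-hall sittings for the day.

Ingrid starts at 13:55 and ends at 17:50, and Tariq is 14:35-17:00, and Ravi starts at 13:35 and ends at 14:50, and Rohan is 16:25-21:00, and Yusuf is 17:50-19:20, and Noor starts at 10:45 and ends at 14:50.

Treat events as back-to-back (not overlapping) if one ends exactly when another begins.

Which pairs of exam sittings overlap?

Ingrid & Noor, Ingrid & Ravi, Ingrid & Rohan, Ingrid & Tariq, Noor & Ravi, Noor & Tariq, Ravi & Tariq, Rohan & Tariq, Rohan & Yusuf

Two intervals overlap when each starts before the other ends.
Sorted by start: Noor, Ravi, Ingrid, Tariq, Rohan, Yusuf.
Ravi starts before Noor ends → Noor and Ravi overlap.
Ingrid starts before Noor ends → Noor and Ingrid overlap.
Tariq starts before Noor ends → Noor and Tariq overlap.
Rohan starts after Noor ends, so Noor has no further overlaps.
Ingrid starts before Ravi ends → Ravi and Ingrid overlap.
Tariq starts before Ravi ends → Ravi and Tariq overlap.
Rohan starts after Ravi ends, so Ravi has no further overlaps.
Tariq starts before Ingrid ends → Ingrid and Tariq overlap.
Rohan starts before Ingrid ends → Ingrid and Rohan overlap.
Yusuf starts exactly when Ingrid ends (back-to-back, no overlap).
Rohan starts before Tariq ends → Tariq and Rohan overlap.
Yusuf starts after Tariq ends.
Yusuf starts before Rohan ends → Rohan and Yusuf overlap.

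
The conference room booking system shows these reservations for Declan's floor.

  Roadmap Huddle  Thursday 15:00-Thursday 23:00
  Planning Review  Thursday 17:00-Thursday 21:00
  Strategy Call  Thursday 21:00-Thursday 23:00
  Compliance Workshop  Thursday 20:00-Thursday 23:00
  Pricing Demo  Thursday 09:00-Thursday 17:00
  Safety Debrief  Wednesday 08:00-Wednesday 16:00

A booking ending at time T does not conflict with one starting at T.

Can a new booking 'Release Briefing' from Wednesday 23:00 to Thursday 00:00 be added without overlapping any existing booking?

Safety Debrief: ends Wednesday 16:00 at or before Release Briefing starts Wednesday 23:00 → clear.
Pricing Demo: starts Thursday 09:00 at or after Release Briefing ends Thursday 00:00 → clear.
Roadmap Huddle: starts Thursday 15:00 at or after Release Briefing ends Thursday 00:00 → clear.
Planning Review: starts Thursday 17:00 at or after Release Briefing ends Thursday 00:00 → clear.
Compliance Workshop: starts Thursday 20:00 at or after Release Briefing ends Thursday 00:00 → clear.
Strategy Call: starts Thursday 21:00 at or after Release Briefing ends Thursday 00:00 → clear.

Yes — the slot is free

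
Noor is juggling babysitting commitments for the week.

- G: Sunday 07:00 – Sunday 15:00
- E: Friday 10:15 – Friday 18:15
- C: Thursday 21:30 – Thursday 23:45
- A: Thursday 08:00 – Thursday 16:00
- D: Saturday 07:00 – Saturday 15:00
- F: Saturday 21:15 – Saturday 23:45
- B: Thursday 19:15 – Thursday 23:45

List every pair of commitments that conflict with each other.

Check each pair: they overlap iff neither finishes before the other starts.
Sorted by start: A, B, C, E, D, F, G.
B starts after A ends; A is clear from here.
C starts before B ends → B and C overlap.
E starts after B ends; B is clear from here.
E starts after C ends; C is clear from here.
D starts after E ends; E is clear from here.
F starts after D ends; D is clear from here.
G starts after F ends.

B & C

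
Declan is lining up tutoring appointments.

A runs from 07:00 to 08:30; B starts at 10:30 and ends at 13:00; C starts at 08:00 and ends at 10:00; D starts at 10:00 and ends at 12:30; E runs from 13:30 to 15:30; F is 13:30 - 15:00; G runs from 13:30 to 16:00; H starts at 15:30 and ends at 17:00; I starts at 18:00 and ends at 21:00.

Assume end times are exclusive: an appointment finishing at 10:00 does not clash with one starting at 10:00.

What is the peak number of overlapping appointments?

Sort all start/end points and keep a running count:
07:00 start A → 1
08:00 start C → 2
08:30 end A → 1
10:00 end C → 0
10:00 start D → 1
10:30 start B → 2
12:30 end D → 1
13:00 end B → 0
13:30 start E → 1
13:30 start F → 2
13:30 start G → 3
15:00 end F → 2
15:30 end E → 1
15:30 start H → 2
16:00 end G → 1
17:00 end H → 0
18:00 start I → 1
21:00 end I → 0
Peak is 3, at 13:30 (E, F, G).

3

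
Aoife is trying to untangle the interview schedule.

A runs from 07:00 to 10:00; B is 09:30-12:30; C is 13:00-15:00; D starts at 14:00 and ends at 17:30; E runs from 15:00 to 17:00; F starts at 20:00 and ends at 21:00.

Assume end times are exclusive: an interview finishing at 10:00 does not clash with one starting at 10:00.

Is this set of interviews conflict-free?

Sorted by start: A, B, C, D, E, F.
B starts before A ends → A and B overlap.
That's a conflict, so the schedule is not conflict-free.

No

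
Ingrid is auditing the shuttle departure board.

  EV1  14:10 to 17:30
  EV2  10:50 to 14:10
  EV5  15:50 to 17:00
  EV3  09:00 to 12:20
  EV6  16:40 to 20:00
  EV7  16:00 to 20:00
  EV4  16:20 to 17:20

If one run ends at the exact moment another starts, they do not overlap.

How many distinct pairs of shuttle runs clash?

Sorted by start: EV3, EV2, EV1, EV5, EV7, EV4, EV6.
EV2 starts before EV3 ends → EV3 and EV2 overlap.
EV1 starts after EV3 ends, so nothing later overlaps EV3 either.
EV1 starts exactly when EV2 ends (back-to-back, no overlap), so nothing later overlaps EV2 either.
EV5 starts before EV1 ends → EV1 and EV5 overlap.
EV7 starts before EV1 ends → EV1 and EV7 overlap.
EV4 starts before EV1 ends → EV1 and EV4 overlap.
EV6 starts before EV1 ends → EV1 and EV6 overlap.
EV7 starts before EV5 ends → EV5 and EV7 overlap.
EV4 starts before EV5 ends → EV5 and EV4 overlap.
EV6 starts before EV5 ends → EV5 and EV6 overlap.
EV4 starts before EV7 ends → EV7 and EV4 overlap.
EV6 starts before EV7 ends → EV7 and EV6 overlap.
EV6 starts before EV4 ends → EV4 and EV6 overlap.
Overlapping pairs: EV1 & EV4, EV1 & EV5, EV1 & EV6, EV1 & EV7, EV2 & EV3, EV4 & EV5, EV4 & EV6, EV4 & EV7, EV5 & EV6, EV5 & EV7, EV6 & EV7 — 11 in total.

11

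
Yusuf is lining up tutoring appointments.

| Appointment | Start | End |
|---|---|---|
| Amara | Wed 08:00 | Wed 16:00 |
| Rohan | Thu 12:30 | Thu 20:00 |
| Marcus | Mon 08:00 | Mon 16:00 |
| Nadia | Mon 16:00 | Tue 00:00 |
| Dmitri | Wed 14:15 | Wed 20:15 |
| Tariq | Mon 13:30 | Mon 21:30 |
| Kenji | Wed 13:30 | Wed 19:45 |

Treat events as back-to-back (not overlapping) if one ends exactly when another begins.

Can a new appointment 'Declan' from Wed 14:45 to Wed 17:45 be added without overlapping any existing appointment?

Marcus: ends Mon 16:00 at or before Declan starts Wed 14:45 → clear.
Tariq: ends Mon 21:30 at or before Declan starts Wed 14:45 → clear.
Nadia: ends Tue 00:00 at or before Declan starts Wed 14:45 → clear.
Amara: starts Wed 08:00 before Declan ends Wed 17:45, and ends Wed 16:00 after Declan starts Wed 14:45 → overlap.
Kenji: starts Wed 13:30 before Declan ends Wed 17:45, and ends Wed 19:45 after Declan starts Wed 14:45 → overlap.
Dmitri: starts Wed 14:15 before Declan ends Wed 17:45, and ends Wed 20:15 after Declan starts Wed 14:45 → overlap.
Rohan: starts Thu 12:30 at or after Declan ends Wed 17:45 → clear.
Declan overlaps Dmitri, Kenji, Amara.

No — it overlaps Amara, Dmitri, Kenji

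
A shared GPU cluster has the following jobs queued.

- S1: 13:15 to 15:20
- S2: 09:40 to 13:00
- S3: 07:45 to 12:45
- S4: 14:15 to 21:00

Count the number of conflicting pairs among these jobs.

Sorted by start: S3, S2, S1, S4.
S2 starts before S3 ends → S3 and S2 overlap.
S1 starts after S3 ends, so nothing later overlaps S3 either.
S1 starts after S2 ends, so nothing later overlaps S2 either.
S4 starts before S1 ends → S1 and S4 overlap.
Overlapping pairs: S1 & S4, S2 & S3 — 2 in total.

2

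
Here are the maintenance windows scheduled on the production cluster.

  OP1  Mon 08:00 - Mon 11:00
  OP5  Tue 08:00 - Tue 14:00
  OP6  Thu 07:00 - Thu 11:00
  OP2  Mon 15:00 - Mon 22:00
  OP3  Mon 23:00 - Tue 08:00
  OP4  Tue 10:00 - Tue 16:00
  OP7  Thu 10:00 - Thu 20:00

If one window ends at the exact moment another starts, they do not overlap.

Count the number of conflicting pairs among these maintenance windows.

Sorted by start: OP1, OP2, OP3, OP5, OP4, OP6, OP7.
OP2 starts after OP1 ends, so nothing later overlaps OP1 either.
OP3 starts after OP2 ends, so nothing later overlaps OP2 either.
OP5 starts exactly when OP3 ends (back-to-back, no overlap), so nothing later overlaps OP3 either.
OP4 starts before OP5 ends → OP5 and OP4 overlap.
OP6 starts after OP5 ends, so nothing later overlaps OP5 either.
OP6 starts after OP4 ends, so nothing later overlaps OP4 either.
OP7 starts before OP6 ends → OP6 and OP7 overlap.
Overlapping pairs: OP4 & OP5, OP6 & OP7 — 2 in total.

2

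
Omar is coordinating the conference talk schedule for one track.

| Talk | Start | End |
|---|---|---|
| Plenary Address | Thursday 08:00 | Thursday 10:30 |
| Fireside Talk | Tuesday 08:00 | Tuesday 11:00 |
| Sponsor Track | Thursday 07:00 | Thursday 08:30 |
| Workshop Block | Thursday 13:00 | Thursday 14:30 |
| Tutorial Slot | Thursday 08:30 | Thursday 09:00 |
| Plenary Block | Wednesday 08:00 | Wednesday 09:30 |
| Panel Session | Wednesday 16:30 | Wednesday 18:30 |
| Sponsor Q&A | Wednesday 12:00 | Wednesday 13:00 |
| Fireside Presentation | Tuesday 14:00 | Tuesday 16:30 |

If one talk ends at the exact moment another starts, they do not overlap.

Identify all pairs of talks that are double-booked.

Check each pair: they overlap iff neither finishes before the other starts.
Sorted by start: Fireside Talk, Fireside Presentation, Plenary Block, Sponsor Q&A, Panel Session, Sponsor Track, Plenary Address, Tutorial Slot, Workshop Block.
Fireside Presentation starts after Fireside Talk ends — done with Fireside Talk.
Plenary Block starts after Fireside Presentation ends — done with Fireside Presentation.
Sponsor Q&A starts after Plenary Block ends — done with Plenary Block.
Panel Session starts after Sponsor Q&A ends — done with Sponsor Q&A.
Sponsor Track starts after Panel Session ends — done with Panel Session.
Plenary Address starts before Sponsor Track ends → Sponsor Track and Plenary Address overlap.
Tutorial Slot starts exactly when Sponsor Track ends (back-to-back, no overlap) — done with Sponsor Track.
Tutorial Slot starts before Plenary Address ends → Plenary Address and Tutorial Slot overlap.
Workshop Block starts after Plenary Address ends.
Workshop Block starts after Tutorial Slot ends.

Plenary Address & Sponsor Track, Plenary Address & Tutorial Slot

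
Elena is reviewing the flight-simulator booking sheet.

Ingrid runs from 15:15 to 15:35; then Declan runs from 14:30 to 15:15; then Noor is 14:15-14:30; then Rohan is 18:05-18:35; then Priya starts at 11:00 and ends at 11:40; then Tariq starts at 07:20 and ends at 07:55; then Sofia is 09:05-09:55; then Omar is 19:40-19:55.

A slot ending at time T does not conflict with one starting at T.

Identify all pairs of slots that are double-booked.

Check each pair: they overlap iff neither finishes before the other starts.
Sorted by start: Tariq, Sofia, Priya, Noor, Declan, Ingrid, Rohan, Omar.
Sofia starts after Tariq ends — done with Tariq.
Priya starts after Sofia ends — done with Sofia.
Noor starts after Priya ends — done with Priya.
Declan starts exactly when Noor ends (back-to-back, no overlap) — done with Noor.
Ingrid starts exactly when Declan ends (back-to-back, no overlap) — done with Declan.
Rohan starts after Ingrid ends — done with Ingrid.
Omar starts after Rohan ends.

none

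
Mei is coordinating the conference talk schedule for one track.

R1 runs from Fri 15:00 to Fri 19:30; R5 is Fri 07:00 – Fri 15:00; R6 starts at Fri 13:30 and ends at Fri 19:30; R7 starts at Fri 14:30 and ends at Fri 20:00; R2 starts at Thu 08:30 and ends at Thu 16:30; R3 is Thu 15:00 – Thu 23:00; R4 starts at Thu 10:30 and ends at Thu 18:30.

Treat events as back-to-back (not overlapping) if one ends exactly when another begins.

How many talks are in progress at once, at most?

3

Sweep the timeline, counting +1 at each start and −1 at each end (ends before starts at a tie):
Thu 08:30 start R2 → 1
Thu 10:30 start R4 → 2
Thu 15:00 start R3 → 3
Thu 16:30 end R2 → 2
Thu 18:30 end R4 → 1
Thu 23:00 end R3 → 0
Fri 07:00 start R5 → 1
Fri 13:30 start R6 → 2
Fri 14:30 start R7 → 3
Fri 15:00 end R5 → 2
Fri 15:00 start R1 → 3
Fri 19:30 end R1 → 2
Fri 19:30 end R6 → 1
Fri 20:00 end R7 → 0
Peak is 3, at Thu 15:00 (R2, R3, R4).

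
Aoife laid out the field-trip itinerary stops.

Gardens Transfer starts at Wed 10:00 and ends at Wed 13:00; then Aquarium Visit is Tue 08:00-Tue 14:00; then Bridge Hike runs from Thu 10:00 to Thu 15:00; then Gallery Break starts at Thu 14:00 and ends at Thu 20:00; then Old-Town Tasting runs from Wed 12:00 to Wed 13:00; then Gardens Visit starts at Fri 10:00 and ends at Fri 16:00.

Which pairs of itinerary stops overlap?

Sorted by start: Aquarium Visit, Gardens Transfer, Old-Town Tasting, Bridge Hike, Gallery Break, Gardens Visit.
Gardens Transfer starts after Aquarium Visit ends; Aquarium Visit is clear from here.
Old-Town Tasting starts before Gardens Transfer ends → Gardens Transfer and Old-Town Tasting overlap.
Bridge Hike starts after Gardens Transfer ends; Gardens Transfer is clear from here.
Bridge Hike starts after Old-Town Tasting ends; Old-Town Tasting is clear from here.
Gallery Break starts before Bridge Hike ends → Bridge Hike and Gallery Break overlap.
Gardens Visit starts after Bridge Hike ends.
Gardens Visit starts after Gallery Break ends.

Bridge Hike & Gallery Break, Gardens Transfer & Old-Town Tasting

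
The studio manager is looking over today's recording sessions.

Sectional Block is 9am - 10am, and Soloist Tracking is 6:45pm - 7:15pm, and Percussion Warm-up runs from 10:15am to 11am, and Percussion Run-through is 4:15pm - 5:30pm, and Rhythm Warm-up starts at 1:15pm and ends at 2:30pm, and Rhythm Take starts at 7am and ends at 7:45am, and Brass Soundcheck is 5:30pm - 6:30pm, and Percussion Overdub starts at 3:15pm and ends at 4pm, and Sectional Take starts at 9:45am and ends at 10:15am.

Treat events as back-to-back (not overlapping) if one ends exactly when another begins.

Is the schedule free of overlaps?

Sorted by start: Rhythm Take, Sectional Block, Sectional Take, Percussion Warm-up, Rhythm Warm-up, Percussion Overdub, Percussion Run-through, Brass Soundcheck, Soloist Tracking.
Sectional Block starts after Rhythm Take ends — done with Rhythm Take.
Sectional Take starts before Sectional Block ends → Sectional Block and Sectional Take overlap.
That's a conflict, so the schedule is not conflict-free.

No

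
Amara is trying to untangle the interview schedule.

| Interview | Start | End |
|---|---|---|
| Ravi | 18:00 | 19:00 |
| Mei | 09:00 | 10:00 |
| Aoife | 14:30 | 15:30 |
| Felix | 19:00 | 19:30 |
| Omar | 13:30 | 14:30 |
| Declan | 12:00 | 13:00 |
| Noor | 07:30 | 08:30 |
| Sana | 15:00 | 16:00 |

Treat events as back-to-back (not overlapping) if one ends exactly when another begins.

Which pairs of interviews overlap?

Sorted by start: Noor, Mei, Declan, Omar, Aoife, Sana, Ravi, Felix.
Mei starts after Noor ends, so Noor has no further overlaps.
Declan starts after Mei ends, so Mei has no further overlaps.
Omar starts after Declan ends, so Declan has no further overlaps.
Aoife starts exactly when Omar ends (back-to-back, no overlap), so Omar has no further overlaps.
Sana starts before Aoife ends → Aoife and Sana overlap.
Ravi starts after Aoife ends, so Aoife has no further overlaps.
Ravi starts after Sana ends, so Sana has no further overlaps.
Felix starts exactly when Ravi ends (back-to-back, no overlap).

Aoife & Sana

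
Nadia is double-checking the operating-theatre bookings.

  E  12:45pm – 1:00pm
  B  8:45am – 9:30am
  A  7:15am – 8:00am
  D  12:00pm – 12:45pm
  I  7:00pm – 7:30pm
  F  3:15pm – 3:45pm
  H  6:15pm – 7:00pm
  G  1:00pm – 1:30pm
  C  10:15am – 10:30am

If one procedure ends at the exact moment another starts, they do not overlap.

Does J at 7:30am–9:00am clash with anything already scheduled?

A: starts 7:15am before J ends 9:00am, and ends 8:00am after J starts 7:30am → overlap.
B: starts 8:45am before J ends 9:00am, and ends 9:30am after J starts 7:30am → overlap.
C: starts 10:15am at or after J ends 9:00am → clear.
D: starts 12:00pm at or after J ends 9:00am → clear.
E: starts 12:45pm at or after J ends 9:00am → clear.
G: starts 1:00pm at or after J ends 9:00am → clear.
F: starts 3:15pm at or after J ends 9:00am → clear.
H: starts 6:15pm at or after J ends 9:00am → clear.
I: starts 7:00pm at or after J ends 9:00am → clear.
J overlaps A, B.

Yes — it overlaps A, B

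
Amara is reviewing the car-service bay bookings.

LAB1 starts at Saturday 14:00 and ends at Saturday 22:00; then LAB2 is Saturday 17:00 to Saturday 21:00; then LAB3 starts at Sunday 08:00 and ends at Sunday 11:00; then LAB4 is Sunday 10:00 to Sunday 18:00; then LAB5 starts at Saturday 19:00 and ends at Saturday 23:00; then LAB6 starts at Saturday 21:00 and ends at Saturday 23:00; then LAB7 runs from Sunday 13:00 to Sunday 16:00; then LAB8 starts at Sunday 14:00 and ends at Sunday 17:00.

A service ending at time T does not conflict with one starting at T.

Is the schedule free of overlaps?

No

Sorted by start: LAB1, LAB2, LAB5, LAB6, LAB3, LAB4, LAB7, LAB8.
LAB2 starts before LAB1 ends → LAB1 and LAB2 overlap.
That's a conflict, so the schedule is not conflict-free.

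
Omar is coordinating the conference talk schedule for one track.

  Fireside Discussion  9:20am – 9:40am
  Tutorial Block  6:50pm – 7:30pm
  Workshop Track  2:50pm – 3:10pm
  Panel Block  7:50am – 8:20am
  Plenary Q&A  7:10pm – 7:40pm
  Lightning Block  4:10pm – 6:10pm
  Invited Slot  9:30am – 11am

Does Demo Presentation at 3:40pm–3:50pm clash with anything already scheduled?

Panel Block: ends 8:20am at or before Demo Presentation starts 3:40pm → clear.
Fireside Discussion: ends 9:40am at or before Demo Presentation starts 3:40pm → clear.
Invited Slot: ends 11am at or before Demo Presentation starts 3:40pm → clear.
Workshop Track: ends 3:10pm at or before Demo Presentation starts 3:40pm → clear.
Lightning Block: starts 4:10pm at or after Demo Presentation ends 3:50pm → clear.
Tutorial Block: starts 6:50pm at or after Demo Presentation ends 3:50pm → clear.
Plenary Q&A: starts 7:10pm at or after Demo Presentation ends 3:50pm → clear.

No — it doesn't clash with anything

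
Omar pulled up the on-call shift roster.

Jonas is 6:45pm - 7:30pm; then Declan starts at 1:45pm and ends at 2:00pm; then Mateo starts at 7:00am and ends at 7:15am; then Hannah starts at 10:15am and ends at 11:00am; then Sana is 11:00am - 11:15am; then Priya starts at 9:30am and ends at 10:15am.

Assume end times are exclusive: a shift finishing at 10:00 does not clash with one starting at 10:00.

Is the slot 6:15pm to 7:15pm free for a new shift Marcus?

No — it overlaps Jonas

Mateo: ends 7:15am at or before Marcus starts 6:15pm → clear.
Priya: ends 10:15am at or before Marcus starts 6:15pm → clear.
Hannah: ends 11:00am at or before Marcus starts 6:15pm → clear.
Sana: ends 11:15am at or before Marcus starts 6:15pm → clear.
Declan: ends 2:00pm at or before Marcus starts 6:15pm → clear.
Jonas: starts 6:45pm before Marcus ends 7:15pm, and ends 7:30pm after Marcus starts 6:15pm → overlap.
Marcus overlaps Jonas.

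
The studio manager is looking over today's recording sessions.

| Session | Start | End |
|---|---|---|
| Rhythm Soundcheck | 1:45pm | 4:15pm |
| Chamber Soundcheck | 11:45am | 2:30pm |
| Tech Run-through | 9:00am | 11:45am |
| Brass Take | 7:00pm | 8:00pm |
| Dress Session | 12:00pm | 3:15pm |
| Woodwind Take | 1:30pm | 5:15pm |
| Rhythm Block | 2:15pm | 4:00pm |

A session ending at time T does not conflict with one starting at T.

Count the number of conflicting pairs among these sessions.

10

Sorted by start: Tech Run-through, Chamber Soundcheck, Dress Session, Woodwind Take, Rhythm Soundcheck, Rhythm Block, Brass Take.
Chamber Soundcheck starts exactly when Tech Run-through ends (back-to-back, no overlap) — done with Tech Run-through.
Dress Session starts before Chamber Soundcheck ends → Chamber Soundcheck and Dress Session overlap.
Woodwind Take starts before Chamber Soundcheck ends → Chamber Soundcheck and Woodwind Take overlap.
Rhythm Soundcheck starts before Chamber Soundcheck ends → Chamber Soundcheck and Rhythm Soundcheck overlap.
Rhythm Block starts before Chamber Soundcheck ends → Chamber Soundcheck and Rhythm Block overlap.
Brass Take starts after Chamber Soundcheck ends.
Woodwind Take starts before Dress Session ends → Dress Session and Woodwind Take overlap.
Rhythm Soundcheck starts before Dress Session ends → Dress Session and Rhythm Soundcheck overlap.
Rhythm Block starts before Dress Session ends → Dress Session and Rhythm Block overlap.
Brass Take starts after Dress Session ends.
Rhythm Soundcheck starts before Woodwind Take ends → Woodwind Take and Rhythm Soundcheck overlap.
Rhythm Block starts before Woodwind Take ends → Woodwind Take and Rhythm Block overlap.
Brass Take starts after Woodwind Take ends.
Rhythm Block starts before Rhythm Soundcheck ends → Rhythm Soundcheck and Rhythm Block overlap.
Brass Take starts after Rhythm Soundcheck ends.
Brass Take starts after Rhythm Block ends.
Overlapping pairs: Chamber Soundcheck & Dress Session, Chamber Soundcheck & Rhythm Block, Chamber Soundcheck & Rhythm Soundcheck, Chamber Soundcheck & Woodwind Take, Dress Session & Rhythm Block, Dress Session & Rhythm Soundcheck, Dress Session & Woodwind Take, Rhythm Block & Rhythm Soundcheck, Rhythm Block & Woodwind Take, Rhythm Soundcheck & Woodwind Take — 10 in total.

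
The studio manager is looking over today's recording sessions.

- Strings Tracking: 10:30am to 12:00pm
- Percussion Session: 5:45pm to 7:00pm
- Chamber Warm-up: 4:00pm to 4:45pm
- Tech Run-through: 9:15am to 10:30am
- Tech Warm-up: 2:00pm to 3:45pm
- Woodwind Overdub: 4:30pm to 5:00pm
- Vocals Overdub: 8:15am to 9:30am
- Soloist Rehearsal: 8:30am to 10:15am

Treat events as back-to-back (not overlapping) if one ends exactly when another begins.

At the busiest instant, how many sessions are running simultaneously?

3

Sort all start/end points and keep a running count:
8:15am start Vocals Overdub → 1
8:30am start Soloist Rehearsal → 2
9:15am start Tech Run-through → 3
9:30am end Vocals Overdub → 2
10:15am end Soloist Rehearsal → 1
10:30am end Tech Run-through → 0
10:30am start Strings Tracking → 1
12:00pm end Strings Tracking → 0
2:00pm start Tech Warm-up → 1
3:45pm end Tech Warm-up → 0
4:00pm start Chamber Warm-up → 1
4:30pm start Woodwind Overdub → 2
4:45pm end Chamber Warm-up → 1
5:00pm end Woodwind Overdub → 0
5:45pm start Percussion Session → 1
7:00pm end Percussion Session → 0
Peak is 3, at 9:15am (Soloist Rehearsal, Tech Run-through, Vocals Overdub).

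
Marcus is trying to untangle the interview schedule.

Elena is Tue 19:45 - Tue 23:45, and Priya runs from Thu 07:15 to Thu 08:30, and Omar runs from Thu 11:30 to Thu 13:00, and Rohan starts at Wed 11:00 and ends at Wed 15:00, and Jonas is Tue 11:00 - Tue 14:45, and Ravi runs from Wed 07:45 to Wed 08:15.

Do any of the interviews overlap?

Check each pair: they overlap iff neither finishes before the other starts.
Sorted by start: Jonas, Elena, Ravi, Rohan, Priya, Omar.
Elena starts after Jonas ends; Jonas is clear from here.
Ravi starts after Elena ends; Elena is clear from here.
Rohan starts after Ravi ends; Ravi is clear from here.
Priya starts after Rohan ends; Rohan is clear from here.
Omar starts after Priya ends.
Every pair is clear; the schedule has no overlaps.

No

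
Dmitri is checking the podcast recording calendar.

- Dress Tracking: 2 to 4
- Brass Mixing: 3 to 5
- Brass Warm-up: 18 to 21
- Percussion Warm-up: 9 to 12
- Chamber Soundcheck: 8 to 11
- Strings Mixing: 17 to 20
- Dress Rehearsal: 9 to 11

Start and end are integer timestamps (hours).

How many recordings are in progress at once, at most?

3

Sort all start/end points and keep a running count:
2 start Dress Tracking → 1
3 start Brass Mixing → 2
4 end Dress Tracking → 1
5 end Brass Mixing → 0
8 start Chamber Soundcheck → 1
9 start Dress Rehearsal → 2
9 start Percussion Warm-up → 3
11 end Chamber Soundcheck → 2
11 end Dress Rehearsal → 1
12 end Percussion Warm-up → 0
17 start Strings Mixing → 1
18 start Brass Warm-up → 2
20 end Strings Mixing → 1
21 end Brass Warm-up → 0
Peak is 3, at 9 (Chamber Soundcheck, Dress Rehearsal, Percussion Warm-up).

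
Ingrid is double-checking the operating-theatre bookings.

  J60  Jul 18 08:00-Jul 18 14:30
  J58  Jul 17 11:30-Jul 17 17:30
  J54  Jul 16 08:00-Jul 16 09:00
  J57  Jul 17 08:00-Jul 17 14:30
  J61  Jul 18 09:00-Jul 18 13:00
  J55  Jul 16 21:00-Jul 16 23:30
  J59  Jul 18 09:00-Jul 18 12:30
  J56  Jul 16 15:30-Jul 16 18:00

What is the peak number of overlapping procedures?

3

Sweep the timeline, counting +1 at each start and −1 at each end (ends before starts at a tie):
Jul 16 08:00 start J54 → 1
Jul 16 09:00 end J54 → 0
Jul 16 15:30 start J56 → 1
Jul 16 18:00 end J56 → 0
Jul 16 21:00 start J55 → 1
Jul 16 23:30 end J55 → 0
Jul 17 08:00 start J57 → 1
Jul 17 11:30 start J58 → 2
Jul 17 14:30 end J57 → 1
Jul 17 17:30 end J58 → 0
Jul 18 08:00 start J60 → 1
Jul 18 09:00 start J59 → 2
Jul 18 09:00 start J61 → 3
Jul 18 12:30 end J59 → 2
Jul 18 13:00 end J61 → 1
Jul 18 14:30 end J60 → 0
Peak is 3, at Jul 18 09:00 (J59, J60, J61).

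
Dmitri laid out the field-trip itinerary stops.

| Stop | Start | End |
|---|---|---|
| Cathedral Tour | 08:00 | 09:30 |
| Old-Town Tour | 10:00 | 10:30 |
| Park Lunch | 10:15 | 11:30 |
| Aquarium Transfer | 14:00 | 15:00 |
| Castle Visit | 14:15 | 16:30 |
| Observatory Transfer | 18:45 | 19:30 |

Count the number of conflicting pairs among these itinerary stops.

2

Sorted by start: Cathedral Tour, Old-Town Tour, Park Lunch, Aquarium Transfer, Castle Visit, Observatory Transfer.
Old-Town Tour starts after Cathedral Tour ends — done with Cathedral Tour.
Park Lunch starts before Old-Town Tour ends → Old-Town Tour and Park Lunch overlap.
Aquarium Transfer starts after Old-Town Tour ends — done with Old-Town Tour.
Aquarium Transfer starts after Park Lunch ends — done with Park Lunch.
Castle Visit starts before Aquarium Transfer ends → Aquarium Transfer and Castle Visit overlap.
Observatory Transfer starts after Aquarium Transfer ends.
Observatory Transfer starts after Castle Visit ends.
Overlapping pairs: Aquarium Transfer & Castle Visit, Old-Town Tour & Park Lunch — 2 in total.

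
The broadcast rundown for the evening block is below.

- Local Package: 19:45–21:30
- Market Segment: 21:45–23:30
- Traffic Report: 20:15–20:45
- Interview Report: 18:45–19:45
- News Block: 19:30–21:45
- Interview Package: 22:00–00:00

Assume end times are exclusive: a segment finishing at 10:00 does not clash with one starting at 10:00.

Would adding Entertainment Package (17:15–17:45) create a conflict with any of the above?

No — it doesn't clash with anything

Interview Report: starts 18:45 at or after Entertainment Package ends 17:45 → clear.
News Block: starts 19:30 at or after Entertainment Package ends 17:45 → clear.
Local Package: starts 19:45 at or after Entertainment Package ends 17:45 → clear.
Traffic Report: starts 20:15 at or after Entertainment Package ends 17:45 → clear.
Market Segment: starts 21:45 at or after Entertainment Package ends 17:45 → clear.
Interview Package: starts 22:00 at or after Entertainment Package ends 17:45 → clear.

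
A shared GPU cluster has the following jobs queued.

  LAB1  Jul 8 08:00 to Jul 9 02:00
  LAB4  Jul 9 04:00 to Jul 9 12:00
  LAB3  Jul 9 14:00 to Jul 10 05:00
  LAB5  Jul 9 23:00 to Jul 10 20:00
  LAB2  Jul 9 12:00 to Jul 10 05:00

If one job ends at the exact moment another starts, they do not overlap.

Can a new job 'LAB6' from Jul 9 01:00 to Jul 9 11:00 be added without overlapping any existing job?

No — it overlaps LAB1, LAB4

LAB1: starts Jul 8 08:00 before LAB6 ends Jul 9 11:00, and ends Jul 9 02:00 after LAB6 starts Jul 9 01:00 → overlap.
LAB4: starts Jul 9 04:00 before LAB6 ends Jul 9 11:00, and ends Jul 9 12:00 after LAB6 starts Jul 9 01:00 → overlap.
LAB2: starts Jul 9 12:00 at or after LAB6 ends Jul 9 11:00 → clear.
LAB3: starts Jul 9 14:00 at or after LAB6 ends Jul 9 11:00 → clear.
LAB5: starts Jul 9 23:00 at or after LAB6 ends Jul 9 11:00 → clear.
LAB6 overlaps LAB1, LAB4.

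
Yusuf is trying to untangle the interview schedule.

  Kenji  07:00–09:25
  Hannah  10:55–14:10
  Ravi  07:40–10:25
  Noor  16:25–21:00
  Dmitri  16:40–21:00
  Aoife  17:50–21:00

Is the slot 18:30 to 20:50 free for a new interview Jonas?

Kenji: ends 09:25 at or before Jonas starts 18:30 → clear.
Ravi: ends 10:25 at or before Jonas starts 18:30 → clear.
Hannah: ends 14:10 at or before Jonas starts 18:30 → clear.
Noor: starts 16:25 before Jonas ends 20:50, and ends 21:00 after Jonas starts 18:30 → overlap.
Dmitri: starts 16:40 before Jonas ends 20:50, and ends 21:00 after Jonas starts 18:30 → overlap.
Aoife: starts 17:50 before Jonas ends 20:50, and ends 21:00 after Jonas starts 18:30 → overlap.
Jonas overlaps Noor, Dmitri, Aoife.

No — it overlaps Aoife, Dmitri, Noor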